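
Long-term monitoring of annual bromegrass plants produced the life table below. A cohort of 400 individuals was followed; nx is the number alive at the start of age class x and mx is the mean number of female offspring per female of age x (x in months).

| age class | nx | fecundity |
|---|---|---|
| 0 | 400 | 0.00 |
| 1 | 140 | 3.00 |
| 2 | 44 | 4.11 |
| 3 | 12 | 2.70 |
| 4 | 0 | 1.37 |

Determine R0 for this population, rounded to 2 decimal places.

lx = nx/n0 = nx/400: 1, 0.35, 0.11, 0.03, 0
lx·mx by age: 0, 1.05, 0.4521, 0.081, 0
R0 = Σ lx·mx = 1.5831 → 1.58

1.58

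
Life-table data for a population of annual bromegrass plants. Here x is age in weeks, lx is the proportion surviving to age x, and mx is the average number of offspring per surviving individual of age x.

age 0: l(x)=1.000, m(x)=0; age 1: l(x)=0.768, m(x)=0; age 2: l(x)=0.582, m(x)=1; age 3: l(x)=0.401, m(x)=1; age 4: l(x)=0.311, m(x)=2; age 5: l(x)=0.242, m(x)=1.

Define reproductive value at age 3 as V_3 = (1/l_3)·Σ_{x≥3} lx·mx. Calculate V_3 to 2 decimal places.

lx·mx for x ≥ 3: 0.401, 0.622, 0.242 → sum = 1.265
V_3 = 1.265 / l_3 = 1.265 / 0.401 = 3.154613… → 3.15

3.15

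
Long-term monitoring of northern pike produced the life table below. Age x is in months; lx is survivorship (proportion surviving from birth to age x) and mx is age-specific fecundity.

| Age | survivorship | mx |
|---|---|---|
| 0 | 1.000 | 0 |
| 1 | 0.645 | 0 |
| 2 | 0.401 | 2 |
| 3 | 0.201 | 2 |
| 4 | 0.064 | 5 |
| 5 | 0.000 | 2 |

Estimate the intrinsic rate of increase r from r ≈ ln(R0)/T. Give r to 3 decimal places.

R0 = Σ lx·mx = 0 + 0 + 0.802 + 0.402 + 0.32 + 0 = 1.524
Σ x·lx·mx = 4.09; T = 4.09/1.524 = 2.68373…
r ≈ ln(R0)/T = ln(1.524)/2.68373… = 0.157… → 0.157

0.157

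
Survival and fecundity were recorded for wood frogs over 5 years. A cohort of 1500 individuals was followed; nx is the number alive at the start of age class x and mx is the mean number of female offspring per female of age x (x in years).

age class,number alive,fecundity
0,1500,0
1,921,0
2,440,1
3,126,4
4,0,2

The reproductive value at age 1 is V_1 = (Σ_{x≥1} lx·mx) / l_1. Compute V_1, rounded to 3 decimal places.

lx = nx/n0 = nx/1500: 1, 0.614, 0.29333…, 0.084, 0
lx·mx for x ≥ 1: 0, 0.293333…, 0.336, 0 → sum = 0.629333…
V_1 = 0.629333… / l_1 = 0.629333… / 0.614 = 1.024973… → 1.025

1.025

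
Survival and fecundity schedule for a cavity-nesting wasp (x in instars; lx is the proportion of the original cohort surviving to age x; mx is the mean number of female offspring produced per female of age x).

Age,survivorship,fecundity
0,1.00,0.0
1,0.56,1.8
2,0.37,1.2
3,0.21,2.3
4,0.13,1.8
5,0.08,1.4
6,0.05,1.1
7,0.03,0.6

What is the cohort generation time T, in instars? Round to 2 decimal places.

lx·mx: 0, 1.008, 0.444, 0.483, 0.234, 0.112, 0.055, 0.018 → R0 = 2.354
x·lx·mx: 0, 1.008, 0.888, 1.449, 0.936, 0.56, 0.33, 0.126 → Σ = 5.297
T = 5.297 / 2.354 = 2.250212… → 2.25

2.25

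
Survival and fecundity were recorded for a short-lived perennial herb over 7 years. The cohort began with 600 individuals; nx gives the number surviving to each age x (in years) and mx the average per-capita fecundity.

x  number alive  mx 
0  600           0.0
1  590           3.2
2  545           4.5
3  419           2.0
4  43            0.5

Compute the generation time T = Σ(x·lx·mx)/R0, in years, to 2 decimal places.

1.81

lx = nx/n0 = nx/600: 1, 0.98333…, 0.90833…, 0.69833…, 0.07167…
lx·mx: 0, 3.146667…, 4.0875…, 1.396667…, 0.035833… → R0 = 8.666667…
x·lx·mx: 0, 3.146667…, 8.175…, 4.19…, 0.143333… → Σ = 15.655…
T = 15.655… / 8.666667… = 1.806346… → 1.81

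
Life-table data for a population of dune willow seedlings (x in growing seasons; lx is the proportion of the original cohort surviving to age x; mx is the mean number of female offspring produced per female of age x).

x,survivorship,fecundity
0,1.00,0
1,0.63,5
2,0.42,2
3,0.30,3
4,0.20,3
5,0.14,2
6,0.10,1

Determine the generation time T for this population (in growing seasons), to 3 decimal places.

lx·mx: 0, 3.15, 0.84, 0.9, 0.6, 0.28, 0.1 → R0 = 5.87
x·lx·mx: 0, 3.15, 1.68, 2.7, 2.4, 1.4, 0.6 → Σ = 11.93
T = 11.93 / 5.87 = 2.032368… → 2.032

2.032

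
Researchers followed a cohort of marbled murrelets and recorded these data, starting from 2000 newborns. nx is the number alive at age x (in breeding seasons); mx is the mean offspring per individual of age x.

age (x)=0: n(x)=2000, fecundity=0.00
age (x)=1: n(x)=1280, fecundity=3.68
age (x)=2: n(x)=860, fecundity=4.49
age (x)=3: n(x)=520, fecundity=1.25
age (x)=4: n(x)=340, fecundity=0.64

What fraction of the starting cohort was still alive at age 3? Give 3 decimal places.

l_3 = n_3/n_0 = 520/2000 = 0.26 → 0.260

0.260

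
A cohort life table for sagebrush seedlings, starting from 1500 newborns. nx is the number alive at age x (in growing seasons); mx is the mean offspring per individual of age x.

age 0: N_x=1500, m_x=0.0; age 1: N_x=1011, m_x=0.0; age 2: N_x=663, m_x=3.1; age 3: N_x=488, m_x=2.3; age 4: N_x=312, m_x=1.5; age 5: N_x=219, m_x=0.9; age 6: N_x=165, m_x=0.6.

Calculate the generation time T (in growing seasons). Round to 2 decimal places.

lx = nx/n0 = nx/1500: 1, 0.674, 0.442, 0.32533…, 0.208, 0.146, 0.11
lx·mx: 0, 0, 1.3702, 0.748267…, 0.312, 0.1314, 0.066 → R0 = 2.627867…
x·lx·mx: 0, 0, 2.7404, 2.2448…, 1.248, 0.657, 0.396 → Σ = 7.2862…
T = 7.2862… / 2.627867… = 2.772667… → 2.77

2.77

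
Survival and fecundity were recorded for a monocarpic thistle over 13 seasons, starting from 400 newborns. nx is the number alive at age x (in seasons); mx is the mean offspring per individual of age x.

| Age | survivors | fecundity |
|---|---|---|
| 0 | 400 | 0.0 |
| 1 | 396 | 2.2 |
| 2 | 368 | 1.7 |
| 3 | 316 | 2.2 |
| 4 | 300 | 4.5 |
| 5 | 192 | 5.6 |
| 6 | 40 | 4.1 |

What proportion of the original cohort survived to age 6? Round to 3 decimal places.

0.100

l_6 = n_6/n_0 = 40/400 = 0.1 → 0.100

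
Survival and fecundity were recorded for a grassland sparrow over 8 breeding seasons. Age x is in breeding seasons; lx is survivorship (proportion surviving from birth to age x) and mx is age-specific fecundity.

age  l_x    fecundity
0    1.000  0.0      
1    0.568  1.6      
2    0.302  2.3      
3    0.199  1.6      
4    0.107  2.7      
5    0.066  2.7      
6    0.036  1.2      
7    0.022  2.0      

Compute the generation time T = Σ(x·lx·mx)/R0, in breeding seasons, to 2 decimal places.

2.37

lx·mx: 0, 0.9088, 0.6946, 0.3184, 0.2889, 0.1782, 0.0432, 0.044 → R0 = 2.4761
x·lx·mx: 0, 0.9088, 1.3892, 0.9552, 1.1556, 0.891, 0.2592, 0.308 → Σ = 5.867
T = 5.867 / 2.4761 = 2.369452… → 2.37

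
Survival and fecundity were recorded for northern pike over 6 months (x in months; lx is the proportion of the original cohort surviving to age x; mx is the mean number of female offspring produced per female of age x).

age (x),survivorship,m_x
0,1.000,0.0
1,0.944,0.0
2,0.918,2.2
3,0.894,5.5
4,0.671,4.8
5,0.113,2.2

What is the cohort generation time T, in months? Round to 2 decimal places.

3.16

lx·mx: 0, 0, 2.0196, 4.917, 3.2208, 0.2486 → R0 = 10.406
x·lx·mx: 0, 0, 4.0392, 14.751, 12.8832, 1.243 → Σ = 32.9164
T = 32.9164 / 10.406 = 3.163214… → 3.16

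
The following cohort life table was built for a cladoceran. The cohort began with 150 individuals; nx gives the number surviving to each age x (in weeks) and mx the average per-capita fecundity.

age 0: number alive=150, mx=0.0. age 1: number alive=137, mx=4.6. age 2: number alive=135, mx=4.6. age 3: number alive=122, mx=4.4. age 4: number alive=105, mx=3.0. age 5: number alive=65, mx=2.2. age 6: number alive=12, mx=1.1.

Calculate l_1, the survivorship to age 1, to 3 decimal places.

0.913

l_1 = n_1/n_0 = 137/150 = 0.913333… → 0.913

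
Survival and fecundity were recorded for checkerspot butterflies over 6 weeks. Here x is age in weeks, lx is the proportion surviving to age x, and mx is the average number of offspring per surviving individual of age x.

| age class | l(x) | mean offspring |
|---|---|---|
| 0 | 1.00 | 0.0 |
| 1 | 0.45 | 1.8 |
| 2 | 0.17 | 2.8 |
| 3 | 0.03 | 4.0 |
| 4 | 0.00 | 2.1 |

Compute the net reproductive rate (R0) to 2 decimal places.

lx·mx by age: 0, 0.81, 0.476, 0.12, 0
R0 = Σ lx·mx = 1.406 → 1.41

1.41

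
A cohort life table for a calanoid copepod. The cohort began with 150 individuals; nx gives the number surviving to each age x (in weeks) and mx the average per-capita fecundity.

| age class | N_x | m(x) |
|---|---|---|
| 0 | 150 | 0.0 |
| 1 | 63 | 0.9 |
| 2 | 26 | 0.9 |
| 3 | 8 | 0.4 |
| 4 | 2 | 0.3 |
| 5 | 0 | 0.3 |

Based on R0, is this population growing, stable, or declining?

lx = nx/n0 = nx/150: 1, 0.42, 0.17333…, 0.05333…, 0.01333…, 0
R0 = Σ lx·mx = 0 + 0.378 + 0.156… + 0.021333… + 0.004… + 0 = 0.559333…
R0 < 1, so the population is declining.

declining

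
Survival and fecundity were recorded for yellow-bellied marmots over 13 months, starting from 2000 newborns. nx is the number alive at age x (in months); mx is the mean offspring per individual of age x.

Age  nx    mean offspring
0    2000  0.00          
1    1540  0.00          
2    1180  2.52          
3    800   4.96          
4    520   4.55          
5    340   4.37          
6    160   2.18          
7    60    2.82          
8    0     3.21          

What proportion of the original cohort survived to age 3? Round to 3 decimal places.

0.400

l_3 = n_3/n_0 = 800/2000 = 0.4 → 0.400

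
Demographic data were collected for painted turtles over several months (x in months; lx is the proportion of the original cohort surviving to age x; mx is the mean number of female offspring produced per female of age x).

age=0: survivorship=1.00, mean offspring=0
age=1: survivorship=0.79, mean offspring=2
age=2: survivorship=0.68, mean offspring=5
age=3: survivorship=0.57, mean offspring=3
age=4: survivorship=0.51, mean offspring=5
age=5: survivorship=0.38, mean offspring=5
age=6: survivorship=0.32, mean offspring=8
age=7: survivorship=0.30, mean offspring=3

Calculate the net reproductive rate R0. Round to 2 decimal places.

lx·mx by age: 0, 1.58, 3.4, 1.71, 2.55, 1.9, 2.56, 0.9
R0 = Σ lx·mx = 14.6 → 14.60

14.60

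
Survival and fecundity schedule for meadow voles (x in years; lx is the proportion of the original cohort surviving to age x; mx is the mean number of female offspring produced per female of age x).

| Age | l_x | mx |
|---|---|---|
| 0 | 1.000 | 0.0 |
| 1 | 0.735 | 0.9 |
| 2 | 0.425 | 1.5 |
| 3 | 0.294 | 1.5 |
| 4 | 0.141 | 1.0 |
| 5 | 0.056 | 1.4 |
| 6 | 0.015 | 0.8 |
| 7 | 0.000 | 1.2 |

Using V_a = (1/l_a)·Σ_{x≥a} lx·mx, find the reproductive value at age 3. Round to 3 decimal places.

lx·mx for x ≥ 3: 0.441, 0.141, 0.0784, 0.012, 0 → sum = 0.6724
V_3 = 0.6724 / l_3 = 0.6724 / 0.294 = 2.287075… → 2.287

2.287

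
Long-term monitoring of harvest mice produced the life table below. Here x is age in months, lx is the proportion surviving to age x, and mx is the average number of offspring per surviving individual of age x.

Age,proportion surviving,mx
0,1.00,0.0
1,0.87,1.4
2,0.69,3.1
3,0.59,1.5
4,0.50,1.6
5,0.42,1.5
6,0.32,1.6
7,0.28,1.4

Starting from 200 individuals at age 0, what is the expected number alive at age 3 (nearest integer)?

118

Expected survivors = N0 · l_3 = 200 × 0.59 = 118 → 118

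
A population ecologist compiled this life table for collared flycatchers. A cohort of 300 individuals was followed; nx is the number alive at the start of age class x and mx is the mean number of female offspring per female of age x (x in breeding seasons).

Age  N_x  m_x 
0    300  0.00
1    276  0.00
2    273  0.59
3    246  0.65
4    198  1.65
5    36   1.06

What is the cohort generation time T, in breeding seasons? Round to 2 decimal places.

lx = nx/n0 = nx/300: 1, 0.92, 0.91, 0.82, 0.66, 0.12
lx·mx: 0, 0, 0.5369, 0.533, 1.089, 0.1272 → R0 = 2.2861
x·lx·mx: 0, 0, 1.0738, 1.599, 4.356, 0.636 → Σ = 7.6648
T = 7.6648 / 2.2861 = 3.352784… → 3.35

3.35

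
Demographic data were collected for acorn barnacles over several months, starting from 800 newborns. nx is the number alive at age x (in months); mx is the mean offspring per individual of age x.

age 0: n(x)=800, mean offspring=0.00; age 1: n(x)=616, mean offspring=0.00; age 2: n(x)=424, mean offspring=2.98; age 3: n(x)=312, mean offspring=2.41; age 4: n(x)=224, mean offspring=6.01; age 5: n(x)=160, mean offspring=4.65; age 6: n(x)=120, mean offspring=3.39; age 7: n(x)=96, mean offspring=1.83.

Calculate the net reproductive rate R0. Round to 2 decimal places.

lx = nx/n0 = nx/800: 1, 0.77, 0.53, 0.39, 0.28, 0.2, 0.15, 0.12
lx·mx by age: 0, 0, 1.5794, 0.9399, 1.6828, 0.93, 0.5085, 0.2196
R0 = Σ lx·mx = 5.8602 → 5.86

5.86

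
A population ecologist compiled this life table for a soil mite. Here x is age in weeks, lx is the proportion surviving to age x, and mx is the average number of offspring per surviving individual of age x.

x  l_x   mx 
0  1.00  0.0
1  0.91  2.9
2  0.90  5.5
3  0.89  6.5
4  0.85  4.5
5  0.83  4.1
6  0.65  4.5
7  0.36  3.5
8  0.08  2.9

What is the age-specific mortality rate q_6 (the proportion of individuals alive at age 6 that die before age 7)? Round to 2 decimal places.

0.45

q_6 = (l_6 − l_7) / l_6 = (0.65 − 0.36) / 0.65
     = 0.29 / 0.65 = 0.446154… → 0.45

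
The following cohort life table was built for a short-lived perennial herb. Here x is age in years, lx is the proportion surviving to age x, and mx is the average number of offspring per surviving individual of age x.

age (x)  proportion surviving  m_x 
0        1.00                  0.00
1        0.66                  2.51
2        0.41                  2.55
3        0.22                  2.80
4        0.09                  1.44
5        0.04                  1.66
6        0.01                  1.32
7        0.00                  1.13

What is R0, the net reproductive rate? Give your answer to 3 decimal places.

lx·mx by age: 0, 1.6566, 1.0455, 0.616, 0.1296, 0.0664, 0.0132, 0
R0 = Σ lx·mx = 3.5273 → 3.527

3.527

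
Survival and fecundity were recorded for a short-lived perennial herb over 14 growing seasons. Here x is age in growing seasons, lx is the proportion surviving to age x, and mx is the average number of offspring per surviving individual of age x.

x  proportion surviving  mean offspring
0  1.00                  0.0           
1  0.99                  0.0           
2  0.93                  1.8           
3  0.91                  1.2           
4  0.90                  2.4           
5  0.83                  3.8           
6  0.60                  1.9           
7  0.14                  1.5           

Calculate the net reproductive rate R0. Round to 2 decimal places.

9.43

lx·mx by age: 0, 0, 1.674, 1.092, 2.16, 3.154, 1.14, 0.21
R0 = Σ lx·mx = 9.43 → 9.43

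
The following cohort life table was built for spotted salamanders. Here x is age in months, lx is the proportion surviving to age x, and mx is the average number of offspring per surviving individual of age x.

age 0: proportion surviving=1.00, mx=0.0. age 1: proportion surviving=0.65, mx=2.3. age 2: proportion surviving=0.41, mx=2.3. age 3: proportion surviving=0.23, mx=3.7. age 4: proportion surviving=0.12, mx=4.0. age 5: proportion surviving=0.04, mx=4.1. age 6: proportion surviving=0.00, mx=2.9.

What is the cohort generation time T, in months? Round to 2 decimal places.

2.21

lx·mx: 0, 1.495, 0.943, 0.851, 0.48, 0.164, 0 → R0 = 3.933
x·lx·mx: 0, 1.495, 1.886, 2.553, 1.92, 0.82, 0 → Σ = 8.674
T = 8.674 / 3.933 = 2.205441… → 2.21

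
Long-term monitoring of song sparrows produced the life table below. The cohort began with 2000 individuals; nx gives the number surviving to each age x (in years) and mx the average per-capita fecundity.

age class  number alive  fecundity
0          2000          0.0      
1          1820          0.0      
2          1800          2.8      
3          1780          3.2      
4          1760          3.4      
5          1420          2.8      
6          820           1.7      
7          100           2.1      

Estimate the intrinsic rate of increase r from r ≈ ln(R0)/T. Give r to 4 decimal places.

0.6654

lx = nx/n0 = nx/2000: 1, 0.91, 0.9, 0.89, 0.88, 0.71, 0.41, 0.05
R0 = Σ lx·mx = 0 + 0 + 2.52 + 2.848 + 2.992 + 1.988 + 0.697 + 0.105 = 11.15
Σ x·lx·mx = 40.409; T = 40.409/11.15 = 3.62413…
r ≈ ln(R0)/T = ln(11.15)/3.62413… = 0.665385… → 0.6654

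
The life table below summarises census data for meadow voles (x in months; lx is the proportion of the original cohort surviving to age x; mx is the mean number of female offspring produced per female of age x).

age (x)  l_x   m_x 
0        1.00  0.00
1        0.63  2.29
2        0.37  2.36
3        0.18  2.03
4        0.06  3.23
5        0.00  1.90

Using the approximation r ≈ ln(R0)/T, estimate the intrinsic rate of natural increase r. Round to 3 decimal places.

0.600

R0 = Σ lx·mx = 0 + 1.4427 + 0.8732 + 0.3654 + 0.1938 + 0 = 2.8751
Σ x·lx·mx = 5.0605; T = 5.0605/2.8751 = 1.76011…
r ≈ ln(R0)/T = ln(2.8751)/1.76011… = 0.60001… → 0.600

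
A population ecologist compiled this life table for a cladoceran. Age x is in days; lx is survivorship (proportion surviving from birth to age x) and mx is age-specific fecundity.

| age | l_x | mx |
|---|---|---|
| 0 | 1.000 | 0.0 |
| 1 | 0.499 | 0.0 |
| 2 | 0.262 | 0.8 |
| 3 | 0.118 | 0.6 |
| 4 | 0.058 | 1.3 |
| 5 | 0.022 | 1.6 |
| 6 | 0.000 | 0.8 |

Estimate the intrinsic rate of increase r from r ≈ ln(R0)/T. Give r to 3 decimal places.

R0 = Σ lx·mx = 0 + 0 + 0.2096 + 0.0708 + 0.0754 + 0.0352 + 0 = 0.391
Σ x·lx·mx = 1.1092; T = 1.1092/0.391 = 2.83683…
r ≈ ln(R0)/T = ln(0.391)/2.83683… = -0.33102… → -0.331

-0.331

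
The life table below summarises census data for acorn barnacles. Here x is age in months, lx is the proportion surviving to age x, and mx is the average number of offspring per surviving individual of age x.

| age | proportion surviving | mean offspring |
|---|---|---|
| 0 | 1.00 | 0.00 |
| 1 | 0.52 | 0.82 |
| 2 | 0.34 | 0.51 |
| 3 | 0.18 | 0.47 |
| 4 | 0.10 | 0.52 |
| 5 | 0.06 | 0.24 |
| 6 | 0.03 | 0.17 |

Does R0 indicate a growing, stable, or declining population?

R0 = Σ lx·mx = 0 + 0.4264 + 0.1734 + 0.0846 + 0.052 + 0.0144 + 0.0051 = 0.7559
R0 < 1, so the population is declining.

declining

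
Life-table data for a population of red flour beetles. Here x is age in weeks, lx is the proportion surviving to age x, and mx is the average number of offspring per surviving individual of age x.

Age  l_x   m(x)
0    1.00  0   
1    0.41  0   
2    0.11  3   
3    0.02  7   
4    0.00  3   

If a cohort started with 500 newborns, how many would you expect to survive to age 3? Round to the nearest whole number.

Expected survivors = N0 · l_3 = 500 × 0.02 = 10 → 10

10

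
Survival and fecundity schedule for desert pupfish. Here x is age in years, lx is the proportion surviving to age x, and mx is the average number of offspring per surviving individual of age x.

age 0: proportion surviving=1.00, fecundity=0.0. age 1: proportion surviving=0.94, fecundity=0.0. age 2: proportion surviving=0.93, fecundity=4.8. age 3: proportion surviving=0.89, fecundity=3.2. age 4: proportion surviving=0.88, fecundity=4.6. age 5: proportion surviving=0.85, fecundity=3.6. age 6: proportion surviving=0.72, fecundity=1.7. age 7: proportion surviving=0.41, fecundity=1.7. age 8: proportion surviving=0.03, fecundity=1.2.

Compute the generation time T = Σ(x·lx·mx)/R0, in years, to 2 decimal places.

lx·mx: 0, 0, 4.464, 2.848, 4.048, 3.06, 1.224, 0.697, 0.036 → R0 = 16.377
x·lx·mx: 0, 0, 8.928, 8.544, 16.192, 15.3, 7.344, 4.879, 0.288 → Σ = 61.475
T = 61.475 / 16.377 = 3.75374… → 3.75

3.75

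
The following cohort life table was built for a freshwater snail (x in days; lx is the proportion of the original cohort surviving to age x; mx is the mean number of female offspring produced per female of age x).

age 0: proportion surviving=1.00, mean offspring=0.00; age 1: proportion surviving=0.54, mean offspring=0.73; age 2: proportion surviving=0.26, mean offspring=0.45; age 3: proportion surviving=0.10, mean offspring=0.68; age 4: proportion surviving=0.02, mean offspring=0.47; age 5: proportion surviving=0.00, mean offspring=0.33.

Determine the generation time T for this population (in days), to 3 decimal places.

1.478

lx·mx: 0, 0.3942, 0.117, 0.068, 0.0094, 0 → R0 = 0.5886
x·lx·mx: 0, 0.3942, 0.234, 0.204, 0.0376, 0 → Σ = 0.8698
T = 0.8698 / 0.5886 = 1.477744… → 1.478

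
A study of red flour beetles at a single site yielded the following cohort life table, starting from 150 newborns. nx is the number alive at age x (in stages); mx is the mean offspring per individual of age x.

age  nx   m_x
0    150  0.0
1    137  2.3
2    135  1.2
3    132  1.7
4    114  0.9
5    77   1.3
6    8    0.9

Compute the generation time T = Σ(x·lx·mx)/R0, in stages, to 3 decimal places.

lx = nx/n0 = nx/150: 1, 0.91333…, 0.9, 0.88, 0.76, 0.51333…, 0.05333…
lx·mx: 0, 2.100667…, 1.08, 1.496, 0.684, 0.667333…, 0.048… → R0 = 6.076…
x·lx·mx: 0, 2.100667…, 2.16, 4.488, 2.736, 3.336667…, 0.288… → Σ = 15.109333…
T = 15.109333… / 6.076… = 2.486724… → 2.487

2.487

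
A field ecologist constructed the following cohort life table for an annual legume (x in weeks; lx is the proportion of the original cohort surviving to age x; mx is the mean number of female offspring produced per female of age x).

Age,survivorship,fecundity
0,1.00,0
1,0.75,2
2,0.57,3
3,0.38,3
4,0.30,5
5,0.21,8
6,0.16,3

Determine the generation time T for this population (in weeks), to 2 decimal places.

lx·mx: 0, 1.5, 1.71, 1.14, 1.5, 1.68, 0.48 → R0 = 8.01
x·lx·mx: 0, 1.5, 3.42, 3.42, 6, 8.4, 2.88 → Σ = 25.62
T = 25.62 / 8.01 = 3.198502… → 3.20

3.20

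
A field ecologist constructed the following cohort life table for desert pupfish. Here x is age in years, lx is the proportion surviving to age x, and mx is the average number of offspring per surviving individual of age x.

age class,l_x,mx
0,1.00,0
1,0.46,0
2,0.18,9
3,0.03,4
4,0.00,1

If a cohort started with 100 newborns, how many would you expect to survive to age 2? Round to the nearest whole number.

18

Expected survivors = N0 · l_2 = 100 × 0.18 = 18 → 18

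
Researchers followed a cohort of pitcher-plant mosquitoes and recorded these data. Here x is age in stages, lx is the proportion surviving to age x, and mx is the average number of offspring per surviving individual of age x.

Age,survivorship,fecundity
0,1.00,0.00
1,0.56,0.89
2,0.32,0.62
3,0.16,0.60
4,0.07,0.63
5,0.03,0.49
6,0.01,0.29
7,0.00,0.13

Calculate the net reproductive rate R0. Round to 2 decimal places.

lx·mx by age: 0, 0.4984, 0.1984, 0.096, 0.0441, 0.0147, 0.0029, 0
R0 = Σ lx·mx = 0.8545 → 0.85

0.85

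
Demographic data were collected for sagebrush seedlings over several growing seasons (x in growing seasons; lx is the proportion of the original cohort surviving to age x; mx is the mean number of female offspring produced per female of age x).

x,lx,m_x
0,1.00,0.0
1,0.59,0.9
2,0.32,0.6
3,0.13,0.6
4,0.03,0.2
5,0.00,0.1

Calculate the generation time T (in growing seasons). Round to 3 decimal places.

lx·mx: 0, 0.531, 0.192, 0.078, 0.006, 0 → R0 = 0.807
x·lx·mx: 0, 0.531, 0.384, 0.234, 0.024, 0 → Σ = 1.173
T = 1.173 / 0.807 = 1.453532… → 1.454

1.454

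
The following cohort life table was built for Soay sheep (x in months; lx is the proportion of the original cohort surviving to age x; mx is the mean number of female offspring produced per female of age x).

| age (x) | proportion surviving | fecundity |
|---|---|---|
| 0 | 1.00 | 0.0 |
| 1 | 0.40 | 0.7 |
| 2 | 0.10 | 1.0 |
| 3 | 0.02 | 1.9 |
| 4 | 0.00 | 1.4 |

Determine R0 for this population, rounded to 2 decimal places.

lx·mx by age: 0, 0.28, 0.1, 0.038, 0
R0 = Σ lx·mx = 0.418 → 0.42

0.42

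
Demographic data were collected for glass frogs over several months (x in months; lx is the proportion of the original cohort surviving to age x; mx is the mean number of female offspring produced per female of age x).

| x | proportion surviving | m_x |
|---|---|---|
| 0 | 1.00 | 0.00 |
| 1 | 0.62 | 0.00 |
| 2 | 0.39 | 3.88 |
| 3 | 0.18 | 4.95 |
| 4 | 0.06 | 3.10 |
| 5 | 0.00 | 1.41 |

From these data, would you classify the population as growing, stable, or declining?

growing

R0 = Σ lx·mx = 0 + 0 + 1.5132 + 0.891 + 0.186 + 0 = 2.5902
R0 > 1, so the population is growing.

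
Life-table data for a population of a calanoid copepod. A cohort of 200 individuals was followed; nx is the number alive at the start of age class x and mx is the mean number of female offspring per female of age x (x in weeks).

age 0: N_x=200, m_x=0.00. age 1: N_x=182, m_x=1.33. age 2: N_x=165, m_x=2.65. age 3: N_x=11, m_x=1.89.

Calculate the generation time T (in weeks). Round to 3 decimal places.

lx = nx/n0 = nx/200: 1, 0.91, 0.825, 0.055
lx·mx: 0, 1.2103, 2.18625, 0.10395 → R0 = 3.5005
x·lx·mx: 0, 1.2103, 4.3725, 0.31185 → Σ = 5.89465
T = 5.89465 / 3.5005 = 1.683945… → 1.684

1.684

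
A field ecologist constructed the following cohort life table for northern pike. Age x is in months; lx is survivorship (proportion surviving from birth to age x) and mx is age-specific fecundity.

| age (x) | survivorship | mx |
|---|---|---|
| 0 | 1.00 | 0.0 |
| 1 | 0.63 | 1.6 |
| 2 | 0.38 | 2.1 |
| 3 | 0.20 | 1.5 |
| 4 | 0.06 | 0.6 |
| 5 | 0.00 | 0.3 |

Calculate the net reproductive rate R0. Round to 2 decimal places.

2.14

lx·mx by age: 0, 1.008, 0.798, 0.3, 0.036, 0
R0 = Σ lx·mx = 2.142 → 2.14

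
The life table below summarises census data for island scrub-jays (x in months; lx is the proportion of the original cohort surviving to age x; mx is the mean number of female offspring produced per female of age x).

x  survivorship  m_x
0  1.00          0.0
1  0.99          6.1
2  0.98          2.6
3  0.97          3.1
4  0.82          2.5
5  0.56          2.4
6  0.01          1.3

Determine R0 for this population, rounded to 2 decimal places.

lx·mx by age: 0, 6.039, 2.548, 3.007, 2.05, 1.344, 0.013
R0 = Σ lx·mx = 15.001 → 15.00

15.00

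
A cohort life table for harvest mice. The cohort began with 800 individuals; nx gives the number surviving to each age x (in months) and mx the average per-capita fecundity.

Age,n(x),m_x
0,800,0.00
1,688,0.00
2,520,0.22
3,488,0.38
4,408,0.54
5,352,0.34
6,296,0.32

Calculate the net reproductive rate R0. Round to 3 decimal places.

0.918

lx = nx/n0 = nx/800: 1, 0.86, 0.65, 0.61, 0.51, 0.44, 0.37
lx·mx by age: 0, 0, 0.143, 0.2318, 0.2754, 0.1496, 0.1184
R0 = Σ lx·mx = 0.9182 → 0.918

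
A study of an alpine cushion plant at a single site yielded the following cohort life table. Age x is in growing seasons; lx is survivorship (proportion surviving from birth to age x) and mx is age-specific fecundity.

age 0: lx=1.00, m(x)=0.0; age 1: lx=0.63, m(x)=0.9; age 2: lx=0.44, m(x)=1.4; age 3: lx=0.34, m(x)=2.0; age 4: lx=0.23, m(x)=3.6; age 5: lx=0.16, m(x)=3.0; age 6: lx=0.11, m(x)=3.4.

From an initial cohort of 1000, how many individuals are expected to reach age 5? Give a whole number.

160

Expected survivors = N0 · l_5 = 1000 × 0.16 = 160 → 160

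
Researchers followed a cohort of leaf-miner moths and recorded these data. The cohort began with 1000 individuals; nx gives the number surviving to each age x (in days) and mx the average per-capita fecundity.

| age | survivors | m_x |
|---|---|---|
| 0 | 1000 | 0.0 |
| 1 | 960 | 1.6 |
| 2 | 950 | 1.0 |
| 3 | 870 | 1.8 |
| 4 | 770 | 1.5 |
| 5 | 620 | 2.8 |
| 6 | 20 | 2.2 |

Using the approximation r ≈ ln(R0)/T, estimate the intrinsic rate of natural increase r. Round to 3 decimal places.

lx = nx/n0 = nx/1000: 1, 0.96, 0.95, 0.87, 0.77, 0.62, 0.02
R0 = Σ lx·mx = 0 + 1.536 + 0.95 + 1.566 + 1.155 + 1.736 + 0.044 = 6.987
Σ x·lx·mx = 21.698; T = 21.698/6.987 = 3.10548…
r ≈ ln(R0)/T = ln(6.987)/3.10548… = 0.62601… → 0.626

0.626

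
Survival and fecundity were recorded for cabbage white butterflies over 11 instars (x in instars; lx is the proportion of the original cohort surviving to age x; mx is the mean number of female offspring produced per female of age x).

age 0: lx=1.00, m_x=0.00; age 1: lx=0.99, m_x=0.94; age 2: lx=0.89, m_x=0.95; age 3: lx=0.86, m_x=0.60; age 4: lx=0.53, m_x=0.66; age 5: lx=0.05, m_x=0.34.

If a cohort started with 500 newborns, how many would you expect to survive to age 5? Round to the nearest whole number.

25

Expected survivors = N0 · l_5 = 500 × 0.05 = 25 → 25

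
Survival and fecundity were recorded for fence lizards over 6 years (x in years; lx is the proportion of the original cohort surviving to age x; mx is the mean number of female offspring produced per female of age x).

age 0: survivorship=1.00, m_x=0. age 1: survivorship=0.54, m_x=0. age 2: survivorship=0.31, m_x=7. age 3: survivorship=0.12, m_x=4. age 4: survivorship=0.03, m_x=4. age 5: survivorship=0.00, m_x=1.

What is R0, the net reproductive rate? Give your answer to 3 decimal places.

2.770

lx·mx by age: 0, 0, 2.17, 0.48, 0.12, 0
R0 = Σ lx·mx = 2.77 → 2.770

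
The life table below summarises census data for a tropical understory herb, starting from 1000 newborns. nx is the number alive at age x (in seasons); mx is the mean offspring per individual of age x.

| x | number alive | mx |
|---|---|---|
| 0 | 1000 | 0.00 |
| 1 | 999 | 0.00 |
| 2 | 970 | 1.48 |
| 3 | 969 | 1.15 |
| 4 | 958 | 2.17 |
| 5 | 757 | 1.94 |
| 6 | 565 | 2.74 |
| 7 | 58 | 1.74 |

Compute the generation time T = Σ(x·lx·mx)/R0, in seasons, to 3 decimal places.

4.114

lx = nx/n0 = nx/1000: 1, 0.999, 0.97, 0.969, 0.958, 0.757, 0.565, 0.058
lx·mx: 0, 0, 1.4356, 1.11435, 2.07886, 1.46858, 1.5481, 0.10092 → R0 = 7.74641
x·lx·mx: 0, 0, 2.8712, 3.34305, 8.31544, 7.3429, 9.2886, 0.70644 → Σ = 31.86763
T = 31.86763 / 7.74641 = 4.113858… → 4.114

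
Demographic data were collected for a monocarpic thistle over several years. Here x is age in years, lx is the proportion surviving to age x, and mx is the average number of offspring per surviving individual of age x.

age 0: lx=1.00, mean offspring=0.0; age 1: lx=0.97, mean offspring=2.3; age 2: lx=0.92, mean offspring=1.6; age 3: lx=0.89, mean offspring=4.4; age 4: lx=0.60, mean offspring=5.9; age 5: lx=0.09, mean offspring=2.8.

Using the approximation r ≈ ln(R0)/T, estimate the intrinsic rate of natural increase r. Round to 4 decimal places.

0.8589

R0 = Σ lx·mx = 0 + 2.231 + 1.472 + 3.916 + 3.54 + 0.252 = 11.411
Σ x·lx·mx = 32.343; T = 32.343/11.411 = 2.83437…
r ≈ ln(R0)/T = ln(11.411)/2.83437… = 0.858948… → 0.8589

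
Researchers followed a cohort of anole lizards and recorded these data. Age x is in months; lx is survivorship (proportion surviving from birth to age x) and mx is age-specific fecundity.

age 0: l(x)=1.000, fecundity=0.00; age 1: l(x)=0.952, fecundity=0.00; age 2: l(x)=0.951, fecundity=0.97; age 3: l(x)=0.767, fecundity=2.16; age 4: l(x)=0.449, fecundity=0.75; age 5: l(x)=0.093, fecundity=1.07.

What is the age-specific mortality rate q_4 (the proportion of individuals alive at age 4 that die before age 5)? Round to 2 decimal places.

0.79

q_4 = (l_4 − l_5) / l_4 = (0.449 − 0.093) / 0.449
     = 0.356 / 0.449 = 0.792873… → 0.79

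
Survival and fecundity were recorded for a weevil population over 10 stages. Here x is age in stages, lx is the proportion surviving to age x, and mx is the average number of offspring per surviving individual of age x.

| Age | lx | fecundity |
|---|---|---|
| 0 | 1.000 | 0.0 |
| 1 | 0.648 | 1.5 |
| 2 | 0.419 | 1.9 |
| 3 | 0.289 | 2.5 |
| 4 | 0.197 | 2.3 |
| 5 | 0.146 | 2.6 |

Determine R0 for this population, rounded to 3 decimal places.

3.323

lx·mx by age: 0, 0.972, 0.7961, 0.7225, 0.4531, 0.3796
R0 = Σ lx·mx = 3.3233 → 3.323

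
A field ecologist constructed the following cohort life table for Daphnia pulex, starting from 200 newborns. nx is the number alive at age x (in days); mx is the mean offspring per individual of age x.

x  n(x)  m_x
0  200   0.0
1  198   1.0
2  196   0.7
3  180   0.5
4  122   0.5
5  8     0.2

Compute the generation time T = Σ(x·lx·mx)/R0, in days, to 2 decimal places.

2.04

lx = nx/n0 = nx/200: 1, 0.99, 0.98, 0.9, 0.61, 0.04
lx·mx: 0, 0.99, 0.686, 0.45, 0.305, 0.008 → R0 = 2.439
x·lx·mx: 0, 0.99, 1.372, 1.35, 1.22, 0.04 → Σ = 4.972
T = 4.972 / 2.439 = 2.03854… → 2.04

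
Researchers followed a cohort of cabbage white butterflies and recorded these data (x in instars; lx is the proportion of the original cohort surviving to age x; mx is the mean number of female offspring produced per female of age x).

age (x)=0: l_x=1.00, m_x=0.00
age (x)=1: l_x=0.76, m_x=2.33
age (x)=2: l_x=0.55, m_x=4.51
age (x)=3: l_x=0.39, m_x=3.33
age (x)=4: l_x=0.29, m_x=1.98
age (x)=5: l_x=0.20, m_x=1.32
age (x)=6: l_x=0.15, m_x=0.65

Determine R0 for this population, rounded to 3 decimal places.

lx·mx by age: 0, 1.7708, 2.4805, 1.2987, 0.5742, 0.264, 0.0975
R0 = Σ lx·mx = 6.4857 → 6.486

6.486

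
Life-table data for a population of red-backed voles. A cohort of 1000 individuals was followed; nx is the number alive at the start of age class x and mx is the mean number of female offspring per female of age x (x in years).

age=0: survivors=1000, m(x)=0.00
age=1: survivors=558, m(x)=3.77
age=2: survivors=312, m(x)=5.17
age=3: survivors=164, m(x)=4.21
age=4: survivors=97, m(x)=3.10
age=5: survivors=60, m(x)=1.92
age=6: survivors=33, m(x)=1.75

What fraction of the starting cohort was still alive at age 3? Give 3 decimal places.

l_3 = n_3/n_0 = 164/1000 = 0.164 → 0.164

0.164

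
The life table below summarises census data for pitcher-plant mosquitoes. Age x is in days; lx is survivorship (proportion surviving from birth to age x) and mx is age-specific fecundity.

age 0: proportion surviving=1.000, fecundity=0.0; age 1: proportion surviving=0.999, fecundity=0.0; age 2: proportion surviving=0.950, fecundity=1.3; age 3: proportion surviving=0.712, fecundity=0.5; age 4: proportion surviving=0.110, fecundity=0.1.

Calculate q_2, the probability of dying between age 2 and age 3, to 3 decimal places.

q_2 = (l_2 − l_3) / l_2 = (0.95 − 0.712) / 0.95
     = 0.238 / 0.95 = 0.250526… → 0.251

0.251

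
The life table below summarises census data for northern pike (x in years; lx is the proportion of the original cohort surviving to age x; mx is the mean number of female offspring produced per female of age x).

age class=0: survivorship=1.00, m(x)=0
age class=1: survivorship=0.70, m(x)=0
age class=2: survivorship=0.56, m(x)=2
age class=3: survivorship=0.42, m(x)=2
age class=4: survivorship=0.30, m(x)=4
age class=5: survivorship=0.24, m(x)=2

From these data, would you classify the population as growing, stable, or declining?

growing

R0 = Σ lx·mx = 0 + 0 + 1.12 + 0.84 + 1.2 + 0.48 = 3.64
R0 > 1, so the population is growing.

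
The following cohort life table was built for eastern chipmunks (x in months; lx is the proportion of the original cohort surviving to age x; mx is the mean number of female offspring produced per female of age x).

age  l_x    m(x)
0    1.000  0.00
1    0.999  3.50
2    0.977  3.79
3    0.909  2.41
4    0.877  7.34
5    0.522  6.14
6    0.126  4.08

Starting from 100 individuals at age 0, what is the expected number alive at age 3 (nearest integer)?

Expected survivors = N0 · l_3 = 100 × 0.909 = 90.9 → 91

91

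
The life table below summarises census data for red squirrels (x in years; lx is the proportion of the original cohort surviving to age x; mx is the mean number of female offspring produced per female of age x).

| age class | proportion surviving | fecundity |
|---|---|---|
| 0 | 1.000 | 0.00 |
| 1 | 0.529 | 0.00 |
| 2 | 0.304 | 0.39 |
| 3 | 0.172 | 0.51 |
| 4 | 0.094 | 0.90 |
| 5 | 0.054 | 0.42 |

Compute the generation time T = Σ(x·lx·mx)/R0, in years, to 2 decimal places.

3.04

lx·mx: 0, 0, 0.11856, 0.08772, 0.0846, 0.02268 → R0 = 0.31356
x·lx·mx: 0, 0, 0.23712, 0.26316, 0.3384, 0.1134 → Σ = 0.95208
T = 0.95208 / 0.31356 = 3.036357… → 3.04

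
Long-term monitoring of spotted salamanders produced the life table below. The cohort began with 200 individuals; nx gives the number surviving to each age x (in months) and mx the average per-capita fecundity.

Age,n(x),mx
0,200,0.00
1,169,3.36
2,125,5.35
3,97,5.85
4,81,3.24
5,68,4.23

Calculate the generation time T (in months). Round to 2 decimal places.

lx = nx/n0 = nx/200: 1, 0.845, 0.625, 0.485, 0.405, 0.34
lx·mx: 0, 2.8392, 3.34375, 2.83725, 1.3122, 1.4382 → R0 = 11.7706
x·lx·mx: 0, 2.8392, 6.6875, 8.51175, 5.2488, 7.191 → Σ = 30.47825
T = 30.47825 / 11.7706 = 2.589354… → 2.59

2.59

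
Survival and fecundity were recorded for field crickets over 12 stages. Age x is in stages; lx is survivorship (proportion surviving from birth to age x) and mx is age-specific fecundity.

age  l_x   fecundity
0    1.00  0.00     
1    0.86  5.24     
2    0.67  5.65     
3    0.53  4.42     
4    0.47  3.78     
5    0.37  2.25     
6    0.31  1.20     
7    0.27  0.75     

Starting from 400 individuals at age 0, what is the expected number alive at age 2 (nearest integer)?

Expected survivors = N0 · l_2 = 400 × 0.67 = 268 → 268

268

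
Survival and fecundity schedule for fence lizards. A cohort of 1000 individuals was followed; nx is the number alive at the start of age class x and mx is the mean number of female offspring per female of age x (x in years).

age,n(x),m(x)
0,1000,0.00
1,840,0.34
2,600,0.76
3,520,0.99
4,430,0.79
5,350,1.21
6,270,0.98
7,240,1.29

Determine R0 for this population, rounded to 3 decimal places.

lx = nx/n0 = nx/1000: 1, 0.84, 0.6, 0.52, 0.43, 0.35, 0.27, 0.24
lx·mx by age: 0, 0.2856, 0.456, 0.5148, 0.3397, 0.4235, 0.2646, 0.3096
R0 = Σ lx·mx = 2.5938 → 2.594

2.594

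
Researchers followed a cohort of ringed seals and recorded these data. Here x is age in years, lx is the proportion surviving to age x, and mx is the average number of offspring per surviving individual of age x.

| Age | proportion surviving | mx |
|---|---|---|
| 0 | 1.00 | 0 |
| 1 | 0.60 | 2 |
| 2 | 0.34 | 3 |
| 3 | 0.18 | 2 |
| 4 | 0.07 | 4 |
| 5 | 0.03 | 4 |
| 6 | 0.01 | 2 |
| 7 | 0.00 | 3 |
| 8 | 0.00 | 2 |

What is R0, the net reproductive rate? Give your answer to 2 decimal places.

3.00

lx·mx by age: 0, 1.2, 1.02, 0.36, 0.28, 0.12, 0.02, 0, 0
R0 = Σ lx·mx = 3 → 3.00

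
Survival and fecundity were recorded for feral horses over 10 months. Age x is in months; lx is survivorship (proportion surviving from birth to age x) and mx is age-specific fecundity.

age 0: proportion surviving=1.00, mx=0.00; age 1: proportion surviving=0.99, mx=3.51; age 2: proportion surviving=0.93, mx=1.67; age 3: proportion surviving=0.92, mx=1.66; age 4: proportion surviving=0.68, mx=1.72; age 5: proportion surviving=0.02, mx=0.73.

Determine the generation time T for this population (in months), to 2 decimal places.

lx·mx: 0, 3.4749, 1.5531, 1.5272, 1.1696, 0.0146 → R0 = 7.7394
x·lx·mx: 0, 3.4749, 3.1062, 4.5816, 4.6784, 0.073 → Σ = 15.9141
T = 15.9141 / 7.7394 = 2.056245… → 2.06

2.06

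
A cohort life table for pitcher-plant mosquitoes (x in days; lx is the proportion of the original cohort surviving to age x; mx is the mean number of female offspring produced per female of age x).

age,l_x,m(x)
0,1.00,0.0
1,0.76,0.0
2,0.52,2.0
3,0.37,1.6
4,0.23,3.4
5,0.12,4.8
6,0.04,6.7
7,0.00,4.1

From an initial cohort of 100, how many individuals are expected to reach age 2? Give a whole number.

Expected survivors = N0 · l_2 = 100 × 0.52 = 52 → 52

52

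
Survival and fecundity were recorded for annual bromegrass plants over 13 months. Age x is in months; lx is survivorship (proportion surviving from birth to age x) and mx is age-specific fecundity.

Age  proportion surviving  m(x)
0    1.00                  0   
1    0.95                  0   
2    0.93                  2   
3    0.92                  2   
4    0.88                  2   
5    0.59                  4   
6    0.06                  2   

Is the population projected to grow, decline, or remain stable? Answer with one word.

R0 = Σ lx·mx = 0 + 0 + 1.86 + 1.84 + 1.76 + 2.36 + 0.12 = 7.94
R0 > 1, so the population is growing.

growing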